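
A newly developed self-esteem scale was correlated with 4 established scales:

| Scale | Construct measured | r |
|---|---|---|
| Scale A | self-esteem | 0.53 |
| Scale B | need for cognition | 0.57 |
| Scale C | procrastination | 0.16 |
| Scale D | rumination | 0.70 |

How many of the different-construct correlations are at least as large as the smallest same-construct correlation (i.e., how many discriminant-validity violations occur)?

2

Convergent (same construct = self-esteem): Scale A.
Smallest convergent = 0.53. Discriminant values: 0.57, 0.16, 0.70; count ≥ 0.53 → 2.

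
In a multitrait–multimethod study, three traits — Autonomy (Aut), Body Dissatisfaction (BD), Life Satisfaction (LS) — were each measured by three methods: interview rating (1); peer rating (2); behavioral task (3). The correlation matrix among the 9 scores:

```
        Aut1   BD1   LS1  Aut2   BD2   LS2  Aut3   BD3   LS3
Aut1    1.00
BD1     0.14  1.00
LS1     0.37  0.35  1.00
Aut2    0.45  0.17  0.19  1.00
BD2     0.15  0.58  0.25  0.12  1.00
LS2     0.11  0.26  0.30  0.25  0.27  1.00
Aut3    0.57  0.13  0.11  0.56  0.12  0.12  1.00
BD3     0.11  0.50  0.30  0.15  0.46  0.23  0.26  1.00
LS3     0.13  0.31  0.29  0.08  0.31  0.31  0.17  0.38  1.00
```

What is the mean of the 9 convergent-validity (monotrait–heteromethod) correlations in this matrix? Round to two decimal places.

Convergent values: 0.45, 0.57, 0.56, 0.58, 0.50, 0.46, 0.30, 0.29, 0.31; mean = 4.02/9 = 0.45.

0.45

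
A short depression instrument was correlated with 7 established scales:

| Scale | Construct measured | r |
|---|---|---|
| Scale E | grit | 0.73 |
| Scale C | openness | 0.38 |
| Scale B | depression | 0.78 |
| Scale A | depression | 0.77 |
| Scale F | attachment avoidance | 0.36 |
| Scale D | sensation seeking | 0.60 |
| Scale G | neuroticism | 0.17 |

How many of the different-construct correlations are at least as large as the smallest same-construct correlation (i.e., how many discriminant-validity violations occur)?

0

Convergent (same construct = depression): Scale B, Scale A.
Smallest convergent = 0.77. Discriminant values: 0.73, 0.38, 0.36, 0.60, 0.17; count ≥ 0.77 → 0.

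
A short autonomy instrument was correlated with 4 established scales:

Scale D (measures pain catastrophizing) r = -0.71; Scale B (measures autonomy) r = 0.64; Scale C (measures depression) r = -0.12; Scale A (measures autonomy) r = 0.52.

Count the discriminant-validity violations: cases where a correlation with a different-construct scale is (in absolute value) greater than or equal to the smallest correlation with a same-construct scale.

1

Convergent (same construct = autonomy): Scale B, Scale A.
Smallest convergent = 0.52. Discriminant |r|: 0.71, 0.12; count ≥ 0.52 → 1.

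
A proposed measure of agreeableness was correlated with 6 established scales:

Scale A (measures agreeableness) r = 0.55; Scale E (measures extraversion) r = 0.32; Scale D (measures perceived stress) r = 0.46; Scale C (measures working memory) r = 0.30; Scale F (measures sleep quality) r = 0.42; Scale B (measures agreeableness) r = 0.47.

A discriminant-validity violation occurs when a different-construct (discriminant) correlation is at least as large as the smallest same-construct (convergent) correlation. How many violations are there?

0

Convergent (same construct = agreeableness): Scale A, Scale B.
Smallest convergent = 0.47. Discriminant values: 0.32, 0.46, 0.30, 0.42; count ≥ 0.47 → 0.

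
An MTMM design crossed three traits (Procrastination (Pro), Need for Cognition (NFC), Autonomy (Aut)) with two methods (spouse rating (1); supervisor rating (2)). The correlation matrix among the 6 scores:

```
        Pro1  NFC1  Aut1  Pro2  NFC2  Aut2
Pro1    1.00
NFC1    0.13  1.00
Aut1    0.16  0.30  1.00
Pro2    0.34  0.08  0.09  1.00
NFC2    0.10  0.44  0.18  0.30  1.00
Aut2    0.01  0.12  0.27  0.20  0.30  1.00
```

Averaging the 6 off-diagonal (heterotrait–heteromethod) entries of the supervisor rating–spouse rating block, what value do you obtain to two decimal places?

0.10

HTHM values (method 2 × method 1): 0.08, 0.09, 0.10, 0.18, 0.01, 0.12; mean = 0.58/6 = 0.10.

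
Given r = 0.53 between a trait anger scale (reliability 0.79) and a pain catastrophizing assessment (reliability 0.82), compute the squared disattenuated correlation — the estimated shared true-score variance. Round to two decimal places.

0.43

Disattenuated r = 0.53 / √(0.79 × 0.82) = 0.53 / 0.8049 = 0.6585.
Shared true-score variance = 0.6585² = 0.4336 ≈ 0.43.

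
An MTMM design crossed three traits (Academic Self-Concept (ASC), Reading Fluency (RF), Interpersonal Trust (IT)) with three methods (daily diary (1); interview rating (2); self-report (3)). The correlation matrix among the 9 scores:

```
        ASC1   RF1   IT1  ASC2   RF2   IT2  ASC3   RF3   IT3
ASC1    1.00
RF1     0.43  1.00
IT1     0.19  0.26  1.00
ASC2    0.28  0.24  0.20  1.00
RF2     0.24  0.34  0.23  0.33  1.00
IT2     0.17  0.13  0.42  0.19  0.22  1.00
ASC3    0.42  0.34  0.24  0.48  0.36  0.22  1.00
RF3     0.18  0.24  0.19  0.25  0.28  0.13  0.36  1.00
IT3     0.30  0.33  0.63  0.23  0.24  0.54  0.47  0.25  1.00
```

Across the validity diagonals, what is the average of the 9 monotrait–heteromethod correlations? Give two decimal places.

Convergent values: 0.28, 0.42, 0.48, 0.34, 0.24, 0.28, 0.42, 0.63, 0.54; mean = 3.63/9 = 0.40.

0.40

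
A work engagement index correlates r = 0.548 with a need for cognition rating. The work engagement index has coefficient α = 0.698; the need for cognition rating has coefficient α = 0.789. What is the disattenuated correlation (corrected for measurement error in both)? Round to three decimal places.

r_true = r_obs / √(r_xx · r_yy) = 0.548 / √(0.698 × 0.789) = 0.548 / √0.550722 = 0.548 / 0.7421 ≈ 0.738.

0.738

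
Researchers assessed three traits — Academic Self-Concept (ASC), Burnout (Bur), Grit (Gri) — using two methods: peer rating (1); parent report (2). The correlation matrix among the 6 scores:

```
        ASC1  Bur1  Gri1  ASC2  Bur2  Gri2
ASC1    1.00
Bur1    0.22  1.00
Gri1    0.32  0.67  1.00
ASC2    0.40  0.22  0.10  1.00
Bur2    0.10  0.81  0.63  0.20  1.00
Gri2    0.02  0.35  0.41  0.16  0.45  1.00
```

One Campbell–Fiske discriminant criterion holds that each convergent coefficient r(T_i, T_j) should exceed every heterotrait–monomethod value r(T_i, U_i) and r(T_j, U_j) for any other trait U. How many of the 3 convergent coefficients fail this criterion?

1

Each convergent coefficient versus the relevant comparison correlations:
ASC (methods 1·2): 0.40 vs {0.22, 0.20, 0.32, 0.16} → pass.
Bur (methods 1·2): 0.81 vs {0.22, 0.20, 0.67, 0.45} → pass.
Gri (methods 1·2): 0.41 vs {0.32, 0.16, 0.67, 0.45} → fail.
1 of 3 fail.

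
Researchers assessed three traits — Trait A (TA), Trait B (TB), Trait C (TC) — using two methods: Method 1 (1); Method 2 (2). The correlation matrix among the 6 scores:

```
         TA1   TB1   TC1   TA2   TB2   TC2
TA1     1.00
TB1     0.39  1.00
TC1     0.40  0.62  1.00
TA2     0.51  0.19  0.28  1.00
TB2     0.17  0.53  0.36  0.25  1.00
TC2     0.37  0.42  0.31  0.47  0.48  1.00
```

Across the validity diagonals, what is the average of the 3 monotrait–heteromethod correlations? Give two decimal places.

Convergent values: 0.51, 0.53, 0.31; mean = 1.35/3 = 0.45.

0.45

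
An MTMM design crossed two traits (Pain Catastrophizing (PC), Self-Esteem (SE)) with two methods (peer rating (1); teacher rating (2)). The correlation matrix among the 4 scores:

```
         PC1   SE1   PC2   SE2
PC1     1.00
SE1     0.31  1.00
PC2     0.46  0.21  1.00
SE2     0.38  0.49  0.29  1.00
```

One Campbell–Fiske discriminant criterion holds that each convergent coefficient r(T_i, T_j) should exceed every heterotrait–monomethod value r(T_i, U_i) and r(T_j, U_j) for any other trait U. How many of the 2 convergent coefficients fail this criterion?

Checking each validity diagonal entry against its comparison values:
PC (methods 1·2): 0.46 vs {0.31, 0.29} → pass.
SE (methods 1·2): 0.49 vs {0.31, 0.29} → pass.
0 of 2 fail.

0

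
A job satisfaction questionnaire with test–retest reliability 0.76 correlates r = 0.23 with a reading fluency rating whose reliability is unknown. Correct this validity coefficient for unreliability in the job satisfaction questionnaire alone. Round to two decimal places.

Single correction: r_c = r_obs / √r_xx = 0.23 / √0.76 = 0.23 / 0.8718 ≈ 0.26.

0.26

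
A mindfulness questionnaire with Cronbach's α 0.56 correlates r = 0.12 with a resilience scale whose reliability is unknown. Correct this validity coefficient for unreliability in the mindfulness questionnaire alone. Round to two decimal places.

0.16

Single correction: r_c = r_obs / √r_xx = 0.12 / √0.56 = 0.12 / 0.7483 ≈ 0.16.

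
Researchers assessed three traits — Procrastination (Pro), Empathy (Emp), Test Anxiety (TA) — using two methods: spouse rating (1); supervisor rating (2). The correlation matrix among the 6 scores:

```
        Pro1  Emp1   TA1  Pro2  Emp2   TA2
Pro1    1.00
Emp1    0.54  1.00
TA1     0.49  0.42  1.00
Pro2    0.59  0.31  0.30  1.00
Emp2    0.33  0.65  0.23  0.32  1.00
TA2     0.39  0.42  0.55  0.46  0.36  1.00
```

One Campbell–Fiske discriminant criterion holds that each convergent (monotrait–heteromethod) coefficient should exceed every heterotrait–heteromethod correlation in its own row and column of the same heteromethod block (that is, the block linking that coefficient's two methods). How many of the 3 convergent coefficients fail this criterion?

0

Each convergent coefficient versus the relevant comparison correlations:
Pro (methods 1·2): 0.59 vs {0.33, 0.31, 0.39, 0.30} → pass.
Emp (methods 1·2): 0.65 vs {0.31, 0.33, 0.42, 0.23} → pass.
TA (methods 1·2): 0.55 vs {0.30, 0.39, 0.23, 0.42} → pass.
0 of 3 fail.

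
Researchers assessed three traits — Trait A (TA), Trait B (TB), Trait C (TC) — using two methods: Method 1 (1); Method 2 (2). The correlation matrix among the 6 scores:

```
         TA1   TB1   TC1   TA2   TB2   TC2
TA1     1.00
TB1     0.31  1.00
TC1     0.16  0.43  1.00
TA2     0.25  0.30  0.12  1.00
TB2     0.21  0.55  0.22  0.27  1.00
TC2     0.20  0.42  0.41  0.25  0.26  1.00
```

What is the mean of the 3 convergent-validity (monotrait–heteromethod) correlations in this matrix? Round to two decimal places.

Convergent values: 0.25, 0.55, 0.41; mean = 1.21/3 = 0.40.

0.40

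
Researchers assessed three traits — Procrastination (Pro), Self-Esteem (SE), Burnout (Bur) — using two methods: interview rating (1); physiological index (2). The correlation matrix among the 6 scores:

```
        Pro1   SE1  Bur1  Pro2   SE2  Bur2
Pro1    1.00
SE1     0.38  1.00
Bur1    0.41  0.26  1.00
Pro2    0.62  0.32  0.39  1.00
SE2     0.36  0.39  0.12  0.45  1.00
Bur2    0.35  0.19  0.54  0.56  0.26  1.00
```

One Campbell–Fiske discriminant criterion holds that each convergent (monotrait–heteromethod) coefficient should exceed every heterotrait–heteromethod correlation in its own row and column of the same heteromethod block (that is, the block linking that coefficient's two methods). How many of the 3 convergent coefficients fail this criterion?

0

Each convergent coefficient versus the relevant comparison correlations:
Pro (methods 1·2): 0.62 vs {0.36, 0.32, 0.35, 0.39} → pass.
SE (methods 1·2): 0.39 vs {0.32, 0.36, 0.19, 0.12} → pass.
Bur (methods 1·2): 0.54 vs {0.39, 0.35, 0.12, 0.19} → pass.
0 of 3 fail.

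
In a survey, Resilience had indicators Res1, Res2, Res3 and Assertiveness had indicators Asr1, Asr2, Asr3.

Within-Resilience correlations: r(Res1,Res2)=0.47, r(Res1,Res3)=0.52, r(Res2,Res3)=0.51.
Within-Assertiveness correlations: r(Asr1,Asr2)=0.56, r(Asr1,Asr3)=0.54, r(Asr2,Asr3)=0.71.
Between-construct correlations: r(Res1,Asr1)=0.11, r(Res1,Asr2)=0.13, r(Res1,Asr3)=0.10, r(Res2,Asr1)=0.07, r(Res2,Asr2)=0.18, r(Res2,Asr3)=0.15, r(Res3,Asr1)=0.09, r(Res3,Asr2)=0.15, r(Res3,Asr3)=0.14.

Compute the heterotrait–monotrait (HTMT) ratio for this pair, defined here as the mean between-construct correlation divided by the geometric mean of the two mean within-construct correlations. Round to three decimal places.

Mean heterotrait r = 1.12/9 = 0.1244.
Mean within-Res = 1.50/3 = 0.5000; mean within-Asr = 1.81/3 = 0.6033.
Geometric mean = √(0.5000 × 0.6033) = 0.5492.
HTMT = 0.1244 / 0.5492 = 0.227.

0.227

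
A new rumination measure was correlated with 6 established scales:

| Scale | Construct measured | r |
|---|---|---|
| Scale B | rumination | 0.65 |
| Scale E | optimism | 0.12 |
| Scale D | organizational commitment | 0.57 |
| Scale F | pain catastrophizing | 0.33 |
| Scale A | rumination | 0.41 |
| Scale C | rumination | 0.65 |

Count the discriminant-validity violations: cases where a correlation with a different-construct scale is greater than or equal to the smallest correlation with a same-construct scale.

Convergent (same construct = rumination): Scale B, Scale A, Scale C.
Smallest convergent = 0.41. Discriminant values: 0.12, 0.57, 0.33; count ≥ 0.41 → 1.

1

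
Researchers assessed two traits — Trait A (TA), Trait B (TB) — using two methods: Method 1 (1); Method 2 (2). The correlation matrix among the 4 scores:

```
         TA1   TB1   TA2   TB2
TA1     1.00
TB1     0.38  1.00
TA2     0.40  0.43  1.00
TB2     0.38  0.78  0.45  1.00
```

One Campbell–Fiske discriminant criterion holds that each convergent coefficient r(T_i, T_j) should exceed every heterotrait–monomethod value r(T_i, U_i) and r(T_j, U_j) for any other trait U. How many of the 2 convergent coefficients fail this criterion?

Checking each validity diagonal entry against its comparison values:
TA (methods 1·2): 0.40 vs {0.38, 0.45} → fail.
TB (methods 1·2): 0.78 vs {0.38, 0.45} → pass.
1 of 2 fail.

1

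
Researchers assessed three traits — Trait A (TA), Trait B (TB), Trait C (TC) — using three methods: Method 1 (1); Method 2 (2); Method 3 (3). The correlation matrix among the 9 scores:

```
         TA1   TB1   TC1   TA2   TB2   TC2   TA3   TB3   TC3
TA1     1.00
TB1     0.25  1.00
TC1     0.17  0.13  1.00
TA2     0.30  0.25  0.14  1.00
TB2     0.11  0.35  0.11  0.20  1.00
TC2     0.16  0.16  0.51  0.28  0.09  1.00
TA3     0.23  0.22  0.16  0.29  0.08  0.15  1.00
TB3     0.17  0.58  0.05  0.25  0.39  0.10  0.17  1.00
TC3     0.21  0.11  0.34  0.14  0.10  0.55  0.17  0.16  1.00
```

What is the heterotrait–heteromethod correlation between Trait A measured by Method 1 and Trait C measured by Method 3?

Different traits and methods: r(TA1, TC3) = 0.21.

0.21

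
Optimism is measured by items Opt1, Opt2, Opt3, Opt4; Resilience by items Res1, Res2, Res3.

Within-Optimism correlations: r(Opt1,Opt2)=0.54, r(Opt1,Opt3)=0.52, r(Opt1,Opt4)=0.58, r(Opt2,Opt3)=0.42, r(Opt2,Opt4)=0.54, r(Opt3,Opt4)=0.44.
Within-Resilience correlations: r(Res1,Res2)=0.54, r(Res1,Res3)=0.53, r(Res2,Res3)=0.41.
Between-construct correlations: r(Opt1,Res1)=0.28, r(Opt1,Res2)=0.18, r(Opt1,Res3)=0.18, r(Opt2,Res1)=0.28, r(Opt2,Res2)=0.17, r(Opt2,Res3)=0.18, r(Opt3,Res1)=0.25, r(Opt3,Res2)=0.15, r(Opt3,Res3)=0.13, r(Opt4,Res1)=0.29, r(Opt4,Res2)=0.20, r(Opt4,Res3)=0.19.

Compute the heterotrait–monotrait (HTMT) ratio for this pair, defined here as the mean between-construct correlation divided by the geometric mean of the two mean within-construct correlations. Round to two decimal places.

0.41

Mean heterotrait r = 2.48/12 = 0.2067.
Mean within-Opt = 3.04/6 = 0.5067; mean within-Res = 1.48/3 = 0.4933.
Geometric mean = √(0.5067 × 0.4933) = 0.5000.
HTMT = 0.2067 / 0.5000 = 0.41.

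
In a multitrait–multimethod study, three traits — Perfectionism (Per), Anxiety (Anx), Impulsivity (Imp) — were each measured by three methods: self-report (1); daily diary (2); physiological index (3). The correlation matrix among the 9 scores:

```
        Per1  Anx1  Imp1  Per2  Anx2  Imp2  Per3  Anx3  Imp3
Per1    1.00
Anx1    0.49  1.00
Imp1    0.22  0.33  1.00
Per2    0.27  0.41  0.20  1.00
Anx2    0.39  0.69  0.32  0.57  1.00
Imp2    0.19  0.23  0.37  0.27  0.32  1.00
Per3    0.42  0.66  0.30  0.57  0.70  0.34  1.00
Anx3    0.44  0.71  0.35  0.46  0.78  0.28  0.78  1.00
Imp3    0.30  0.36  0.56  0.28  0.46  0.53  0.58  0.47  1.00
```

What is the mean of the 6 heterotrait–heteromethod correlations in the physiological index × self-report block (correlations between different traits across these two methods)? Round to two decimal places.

0.40

HTHM values (method 3 × method 1): 0.66, 0.30, 0.44, 0.35, 0.30, 0.36; mean = 2.41/6 = 0.40.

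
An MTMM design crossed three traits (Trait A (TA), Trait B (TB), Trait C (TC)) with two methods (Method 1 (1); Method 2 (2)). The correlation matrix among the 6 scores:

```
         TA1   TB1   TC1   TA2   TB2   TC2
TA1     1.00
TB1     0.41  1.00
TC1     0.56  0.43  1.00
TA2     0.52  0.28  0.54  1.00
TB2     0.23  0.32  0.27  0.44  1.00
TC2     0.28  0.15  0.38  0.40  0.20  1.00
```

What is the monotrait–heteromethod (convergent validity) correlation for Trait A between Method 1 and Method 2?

0.52

Same trait (TA), different methods: r(TA1, TA2) = 0.52.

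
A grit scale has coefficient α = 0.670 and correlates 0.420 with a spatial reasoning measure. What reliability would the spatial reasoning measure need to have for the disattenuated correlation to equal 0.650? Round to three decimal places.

r_true = r_obs / √(r_xx · r_yy) ⇒ 0.650 = 0.420 / √(0.670 · r_yy).
√(0.670 · r_yy) = 0.420 / 0.650 = 0.6462; 0.670 · r_yy = 0.4176; r_yy = 0.4176 / 0.670 ≈ 0.623.

0.623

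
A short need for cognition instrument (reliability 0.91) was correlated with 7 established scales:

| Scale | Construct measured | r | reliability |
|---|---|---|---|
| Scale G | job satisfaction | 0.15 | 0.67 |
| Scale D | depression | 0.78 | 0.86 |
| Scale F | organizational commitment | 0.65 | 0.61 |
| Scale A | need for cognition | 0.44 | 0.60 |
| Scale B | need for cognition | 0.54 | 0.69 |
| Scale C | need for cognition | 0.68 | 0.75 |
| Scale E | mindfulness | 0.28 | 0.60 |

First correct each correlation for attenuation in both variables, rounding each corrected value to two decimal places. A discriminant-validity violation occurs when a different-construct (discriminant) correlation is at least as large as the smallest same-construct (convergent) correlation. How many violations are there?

Disattenuated r (r / √(r_scale · r_new)):
  Scale G (disc): 0.15 / √(0.67·0.91) = 0.19
  Scale D (disc): 0.78 / √(0.86·0.91) = 0.88
  Scale F (disc): 0.65 / √(0.61·0.91) = 0.87
  Scale A (conv): 0.44 / √(0.60·0.91) = 0.60
  Scale B (conv): 0.54 / √(0.69·0.91) = 0.68
  Scale C (conv): 0.68 / √(0.75·0.91) = 0.82
  Scale E (disc): 0.28 / √(0.60·0.91) = 0.38
Smallest convergent = 0.60. Discriminant values: 0.19, 0.88, 0.87, 0.38; count ≥ 0.60 → 2.

2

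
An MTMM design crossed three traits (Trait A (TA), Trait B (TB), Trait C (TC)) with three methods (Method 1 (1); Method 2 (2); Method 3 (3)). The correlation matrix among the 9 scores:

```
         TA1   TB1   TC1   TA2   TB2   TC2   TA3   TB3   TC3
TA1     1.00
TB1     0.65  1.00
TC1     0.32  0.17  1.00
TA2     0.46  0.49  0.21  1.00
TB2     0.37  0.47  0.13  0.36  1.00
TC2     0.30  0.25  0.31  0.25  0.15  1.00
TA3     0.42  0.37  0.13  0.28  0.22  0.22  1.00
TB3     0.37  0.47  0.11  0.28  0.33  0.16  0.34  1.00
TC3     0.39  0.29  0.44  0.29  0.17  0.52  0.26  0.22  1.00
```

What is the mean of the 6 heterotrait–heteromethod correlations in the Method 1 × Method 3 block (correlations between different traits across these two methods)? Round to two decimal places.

0.28

HTHM values (method 1 × method 3): 0.37, 0.39, 0.37, 0.29, 0.13, 0.11; mean = 1.66/6 = 0.28.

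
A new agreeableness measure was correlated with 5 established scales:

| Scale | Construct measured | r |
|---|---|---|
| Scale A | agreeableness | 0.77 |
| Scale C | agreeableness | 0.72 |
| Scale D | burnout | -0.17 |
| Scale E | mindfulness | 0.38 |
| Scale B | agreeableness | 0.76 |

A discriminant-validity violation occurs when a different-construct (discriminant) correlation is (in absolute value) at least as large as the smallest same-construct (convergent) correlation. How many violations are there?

0

Convergent (same construct = agreeableness): Scale A, Scale C, Scale B.
Smallest convergent = 0.72. Discriminant |r|: 0.17, 0.38; count ≥ 0.72 → 0.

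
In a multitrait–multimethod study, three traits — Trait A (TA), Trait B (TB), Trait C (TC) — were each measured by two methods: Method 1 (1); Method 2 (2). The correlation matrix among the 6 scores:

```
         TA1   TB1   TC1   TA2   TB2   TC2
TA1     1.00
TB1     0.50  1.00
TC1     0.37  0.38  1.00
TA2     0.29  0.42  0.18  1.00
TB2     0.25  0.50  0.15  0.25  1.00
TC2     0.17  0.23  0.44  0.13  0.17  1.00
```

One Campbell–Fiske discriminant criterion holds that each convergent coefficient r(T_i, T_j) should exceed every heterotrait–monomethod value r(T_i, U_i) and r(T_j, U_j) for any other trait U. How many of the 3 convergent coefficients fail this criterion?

Checking each validity diagonal entry against its comparison values:
TA (methods 1·2): 0.29 vs {0.50, 0.25, 0.37, 0.13} → fail.
TB (methods 1·2): 0.50 vs {0.50, 0.25, 0.38, 0.17} → fail.
TC (methods 1·2): 0.44 vs {0.37, 0.13, 0.38, 0.17} → pass.
2 of 3 fail.

2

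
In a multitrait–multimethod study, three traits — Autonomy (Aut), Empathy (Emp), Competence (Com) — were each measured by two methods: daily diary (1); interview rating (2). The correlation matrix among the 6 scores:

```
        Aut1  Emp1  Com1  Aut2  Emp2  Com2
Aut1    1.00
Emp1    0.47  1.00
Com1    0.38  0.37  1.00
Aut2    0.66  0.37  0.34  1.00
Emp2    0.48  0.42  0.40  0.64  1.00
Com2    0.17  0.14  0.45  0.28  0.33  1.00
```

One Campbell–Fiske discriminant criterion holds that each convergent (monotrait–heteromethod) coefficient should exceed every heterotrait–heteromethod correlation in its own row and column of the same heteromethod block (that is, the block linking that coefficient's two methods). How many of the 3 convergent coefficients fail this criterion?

Convergent coefficients and their comparison sets:
Aut (methods 1·2): 0.66 vs {0.48, 0.37, 0.17, 0.34} → pass.
Emp (methods 1·2): 0.42 vs {0.37, 0.48, 0.14, 0.40} → fail.
Com (methods 1·2): 0.45 vs {0.34, 0.17, 0.40, 0.14} → pass.
1 of 3 fail.

1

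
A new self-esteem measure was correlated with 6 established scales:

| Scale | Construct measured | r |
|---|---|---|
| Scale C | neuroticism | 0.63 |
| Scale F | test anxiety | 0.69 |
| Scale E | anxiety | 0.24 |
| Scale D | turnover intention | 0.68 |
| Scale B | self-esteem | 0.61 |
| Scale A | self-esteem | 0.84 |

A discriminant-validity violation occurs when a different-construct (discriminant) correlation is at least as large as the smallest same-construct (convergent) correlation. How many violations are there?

Convergent (same construct = self-esteem): Scale B, Scale A.
Smallest convergent = 0.61. Discriminant values: 0.63, 0.69, 0.24, 0.68; count ≥ 0.61 → 3.

3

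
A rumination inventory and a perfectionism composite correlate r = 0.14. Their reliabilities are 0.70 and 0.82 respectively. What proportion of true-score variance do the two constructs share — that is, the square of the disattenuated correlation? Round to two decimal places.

0.03

Disattenuated r = 0.14 / √(0.70 × 0.82) = 0.14 / 0.7576 = 0.1848.
Shared true-score variance = 0.1848² = 0.0342 ≈ 0.03.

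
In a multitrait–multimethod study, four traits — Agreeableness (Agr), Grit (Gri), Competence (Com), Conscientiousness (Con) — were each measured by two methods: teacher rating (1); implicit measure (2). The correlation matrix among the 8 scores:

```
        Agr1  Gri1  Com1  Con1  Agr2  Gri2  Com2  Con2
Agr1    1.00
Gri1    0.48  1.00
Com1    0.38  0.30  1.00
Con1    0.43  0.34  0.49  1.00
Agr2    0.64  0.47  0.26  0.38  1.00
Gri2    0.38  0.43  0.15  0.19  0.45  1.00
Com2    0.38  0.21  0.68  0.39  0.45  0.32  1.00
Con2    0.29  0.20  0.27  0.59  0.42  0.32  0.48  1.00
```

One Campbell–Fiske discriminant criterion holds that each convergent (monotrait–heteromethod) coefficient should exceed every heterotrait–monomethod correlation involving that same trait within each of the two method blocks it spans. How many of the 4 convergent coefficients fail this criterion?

Checking each validity diagonal entry against its comparison values:
Agr (methods 1·2): 0.64 vs {0.48, 0.45, 0.38, 0.45, 0.43, 0.42} → pass.
Gri (methods 1·2): 0.43 vs {0.48, 0.45, 0.30, 0.32, 0.34, 0.32} → fail.
Com (methods 1·2): 0.68 vs {0.38, 0.45, 0.30, 0.32, 0.49, 0.48} → pass.
Con (methods 1·2): 0.59 vs {0.43, 0.42, 0.34, 0.32, 0.49, 0.48} → pass.
1 of 4 fail.

1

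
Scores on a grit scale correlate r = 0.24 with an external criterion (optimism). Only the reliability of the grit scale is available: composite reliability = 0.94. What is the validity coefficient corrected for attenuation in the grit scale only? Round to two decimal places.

Single correction: r_c = r_obs / √r_xx = 0.24 / √0.94 = 0.24 / 0.9695 ≈ 0.25.

0.25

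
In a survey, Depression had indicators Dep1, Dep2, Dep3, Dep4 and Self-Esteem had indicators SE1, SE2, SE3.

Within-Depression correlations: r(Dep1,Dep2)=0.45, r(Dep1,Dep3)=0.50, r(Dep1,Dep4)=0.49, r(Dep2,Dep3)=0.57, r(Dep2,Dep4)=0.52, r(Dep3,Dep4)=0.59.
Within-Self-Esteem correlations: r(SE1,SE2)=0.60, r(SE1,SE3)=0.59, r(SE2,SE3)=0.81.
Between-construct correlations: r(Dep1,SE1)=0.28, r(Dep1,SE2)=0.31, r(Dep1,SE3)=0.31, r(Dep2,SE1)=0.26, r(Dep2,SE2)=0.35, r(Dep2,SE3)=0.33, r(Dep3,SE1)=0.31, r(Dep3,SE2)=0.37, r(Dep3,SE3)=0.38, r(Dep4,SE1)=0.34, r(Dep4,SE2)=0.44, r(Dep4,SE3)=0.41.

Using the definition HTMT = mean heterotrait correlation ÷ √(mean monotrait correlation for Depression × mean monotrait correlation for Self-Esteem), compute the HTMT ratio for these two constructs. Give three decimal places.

0.579

Mean heterotrait r = 4.09/12 = 0.3408.
Mean within-Dep = 3.12/6 = 0.5200; mean within-SE = 2.00/3 = 0.6667.
Geometric mean = √(0.5200 × 0.6667) = 0.5888.
HTMT = 0.3408 / 0.5888 = 0.579.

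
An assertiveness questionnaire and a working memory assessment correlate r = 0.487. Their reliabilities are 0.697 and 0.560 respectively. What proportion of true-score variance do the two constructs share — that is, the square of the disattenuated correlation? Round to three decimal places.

Disattenuated r = 0.487 / √(0.697 × 0.560) = 0.487 / 0.6248 = 0.7794.
Shared true-score variance = 0.7794² = 0.6075 ≈ 0.608.

0.608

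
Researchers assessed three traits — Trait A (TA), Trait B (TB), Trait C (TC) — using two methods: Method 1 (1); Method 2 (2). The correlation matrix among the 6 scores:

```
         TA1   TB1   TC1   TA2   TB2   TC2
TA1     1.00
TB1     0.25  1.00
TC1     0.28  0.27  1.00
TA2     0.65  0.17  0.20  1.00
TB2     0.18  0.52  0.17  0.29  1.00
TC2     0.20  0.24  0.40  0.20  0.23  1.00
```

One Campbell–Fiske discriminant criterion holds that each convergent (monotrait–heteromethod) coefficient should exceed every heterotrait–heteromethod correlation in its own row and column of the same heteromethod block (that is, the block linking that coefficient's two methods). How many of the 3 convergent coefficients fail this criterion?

0

Each convergent coefficient versus the relevant comparison correlations:
TA (methods 1·2): 0.65 vs {0.18, 0.17, 0.20, 0.20} → pass.
TB (methods 1·2): 0.52 vs {0.17, 0.18, 0.24, 0.17} → pass.
TC (methods 1·2): 0.40 vs {0.20, 0.20, 0.17, 0.24} → pass.
0 of 3 fail.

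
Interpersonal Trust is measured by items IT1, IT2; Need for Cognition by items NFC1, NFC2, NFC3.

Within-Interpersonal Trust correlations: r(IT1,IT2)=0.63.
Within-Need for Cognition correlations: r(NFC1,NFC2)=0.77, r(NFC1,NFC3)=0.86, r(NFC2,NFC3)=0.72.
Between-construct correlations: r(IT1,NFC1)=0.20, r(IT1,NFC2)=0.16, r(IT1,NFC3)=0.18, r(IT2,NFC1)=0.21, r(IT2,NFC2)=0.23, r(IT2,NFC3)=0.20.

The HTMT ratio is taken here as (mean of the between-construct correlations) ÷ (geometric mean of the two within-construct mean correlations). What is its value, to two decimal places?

Mean heterotrait r = 1.18/6 = 0.1967.
Mean within-IT = 0.63/1 = 0.6300; mean within-NFC = 2.35/3 = 0.7833.
Geometric mean = √(0.6300 × 0.7833) = 0.7025.
HTMT = 0.1967 / 0.7025 = 0.28.

0.28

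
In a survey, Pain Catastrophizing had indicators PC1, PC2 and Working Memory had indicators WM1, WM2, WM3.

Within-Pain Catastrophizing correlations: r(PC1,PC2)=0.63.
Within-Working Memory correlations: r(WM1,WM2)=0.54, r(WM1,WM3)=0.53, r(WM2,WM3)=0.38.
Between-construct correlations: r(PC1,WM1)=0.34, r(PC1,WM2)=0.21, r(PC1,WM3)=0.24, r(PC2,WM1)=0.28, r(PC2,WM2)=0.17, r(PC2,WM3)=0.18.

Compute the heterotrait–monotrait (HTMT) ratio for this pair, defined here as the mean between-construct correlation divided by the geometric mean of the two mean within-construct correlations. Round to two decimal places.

Mean between = 1.42/6 = 0.2367.
Mean within-PC = 0.63/1 = 0.6300; mean within-WM = 1.45/3 = 0.4833.
Geometric mean = √(0.6300 × 0.4833) = 0.5518.
HTMT = 0.2367 / 0.5518 = 0.43.

0.43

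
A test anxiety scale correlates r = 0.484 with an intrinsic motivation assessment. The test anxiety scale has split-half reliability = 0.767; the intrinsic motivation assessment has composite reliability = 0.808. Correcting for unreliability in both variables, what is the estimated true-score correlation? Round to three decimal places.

r_true = r_obs / √(r_xx · r_yy) = 0.484 / √(0.767 × 0.808) = 0.484 / √0.619736 = 0.484 / 0.7872 ≈ 0.615.

0.615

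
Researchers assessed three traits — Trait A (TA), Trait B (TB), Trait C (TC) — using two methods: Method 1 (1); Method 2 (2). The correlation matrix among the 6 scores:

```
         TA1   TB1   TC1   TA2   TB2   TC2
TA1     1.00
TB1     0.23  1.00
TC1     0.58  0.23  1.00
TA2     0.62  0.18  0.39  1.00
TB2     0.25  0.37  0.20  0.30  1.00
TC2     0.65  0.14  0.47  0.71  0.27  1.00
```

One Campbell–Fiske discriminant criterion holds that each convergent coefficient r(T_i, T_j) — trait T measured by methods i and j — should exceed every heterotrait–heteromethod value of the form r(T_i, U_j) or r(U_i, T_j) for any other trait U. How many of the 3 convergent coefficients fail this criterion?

2

Convergent coefficients and their comparison sets:
TA (methods 1·2): 0.62 vs {0.25, 0.18, 0.65, 0.39} → fail.
TB (methods 1·2): 0.37 vs {0.18, 0.25, 0.14, 0.20} → pass.
TC (methods 1·2): 0.47 vs {0.39, 0.65, 0.20, 0.14} → fail.
2 of 3 fail.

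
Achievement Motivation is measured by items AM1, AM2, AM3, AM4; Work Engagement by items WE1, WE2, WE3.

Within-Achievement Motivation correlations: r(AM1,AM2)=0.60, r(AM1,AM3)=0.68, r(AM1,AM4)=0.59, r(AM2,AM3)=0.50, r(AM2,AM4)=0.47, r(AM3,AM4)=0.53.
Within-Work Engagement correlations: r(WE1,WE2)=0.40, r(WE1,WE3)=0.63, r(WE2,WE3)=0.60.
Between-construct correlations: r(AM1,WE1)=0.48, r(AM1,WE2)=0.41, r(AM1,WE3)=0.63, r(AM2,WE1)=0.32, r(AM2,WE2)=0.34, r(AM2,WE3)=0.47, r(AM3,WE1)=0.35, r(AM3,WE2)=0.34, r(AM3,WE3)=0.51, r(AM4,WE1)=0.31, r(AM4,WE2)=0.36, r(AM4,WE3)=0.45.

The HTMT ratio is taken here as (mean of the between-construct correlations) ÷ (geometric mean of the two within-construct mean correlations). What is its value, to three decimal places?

Mean heterotrait r = 4.97/12 = 0.4142.
Mean within-AM = 3.37/6 = 0.5617; mean within-WE = 1.63/3 = 0.5433.
Geometric mean = √(0.5617 × 0.5433) = 0.5524.
HTMT = 0.4142 / 0.5524 = 0.750.

0.750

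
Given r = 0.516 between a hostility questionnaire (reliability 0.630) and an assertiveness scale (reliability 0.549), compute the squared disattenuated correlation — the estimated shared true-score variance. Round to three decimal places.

Disattenuated r = 0.516 / √(0.630 × 0.549) = 0.516 / 0.5881 = 0.8774.
Shared true-score variance = 0.8774² = 0.7698 ≈ 0.770.

0.770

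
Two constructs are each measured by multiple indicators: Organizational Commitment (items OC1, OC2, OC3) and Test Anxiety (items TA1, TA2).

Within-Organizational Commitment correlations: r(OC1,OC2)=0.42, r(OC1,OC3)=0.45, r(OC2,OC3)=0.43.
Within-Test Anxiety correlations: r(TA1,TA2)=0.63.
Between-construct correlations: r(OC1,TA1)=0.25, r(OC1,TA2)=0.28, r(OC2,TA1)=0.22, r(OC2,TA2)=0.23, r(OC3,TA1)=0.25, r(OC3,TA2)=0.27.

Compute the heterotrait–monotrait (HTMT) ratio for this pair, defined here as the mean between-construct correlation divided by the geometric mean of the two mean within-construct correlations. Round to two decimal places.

Mean heterotrait r = 1.50/6 = 0.2500.
Mean within-OC = 1.30/3 = 0.4333; mean within-TA = 0.63/1 = 0.6300.
Geometric mean = √(0.4333 × 0.6300) = 0.5225.
HTMT = 0.2500 / 0.5225 = 0.48.

0.48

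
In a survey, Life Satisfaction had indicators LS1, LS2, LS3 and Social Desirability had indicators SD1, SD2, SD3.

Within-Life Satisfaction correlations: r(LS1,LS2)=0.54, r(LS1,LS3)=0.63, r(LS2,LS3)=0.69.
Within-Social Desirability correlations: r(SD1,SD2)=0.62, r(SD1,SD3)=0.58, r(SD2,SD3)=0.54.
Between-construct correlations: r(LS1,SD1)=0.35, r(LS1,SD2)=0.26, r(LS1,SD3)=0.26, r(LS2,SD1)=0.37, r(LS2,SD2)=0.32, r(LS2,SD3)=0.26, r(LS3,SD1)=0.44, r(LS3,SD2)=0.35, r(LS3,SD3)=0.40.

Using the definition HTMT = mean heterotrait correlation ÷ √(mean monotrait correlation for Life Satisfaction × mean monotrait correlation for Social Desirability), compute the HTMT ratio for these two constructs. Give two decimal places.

Mean between = 3.01/9 = 0.3344.
Mean within-LS = 1.86/3 = 0.6200; mean within-SD = 1.74/3 = 0.5800.
Geometric mean = √(0.6200 × 0.5800) = 0.5997.
HTMT = 0.3344 / 0.5997 = 0.56.

0.56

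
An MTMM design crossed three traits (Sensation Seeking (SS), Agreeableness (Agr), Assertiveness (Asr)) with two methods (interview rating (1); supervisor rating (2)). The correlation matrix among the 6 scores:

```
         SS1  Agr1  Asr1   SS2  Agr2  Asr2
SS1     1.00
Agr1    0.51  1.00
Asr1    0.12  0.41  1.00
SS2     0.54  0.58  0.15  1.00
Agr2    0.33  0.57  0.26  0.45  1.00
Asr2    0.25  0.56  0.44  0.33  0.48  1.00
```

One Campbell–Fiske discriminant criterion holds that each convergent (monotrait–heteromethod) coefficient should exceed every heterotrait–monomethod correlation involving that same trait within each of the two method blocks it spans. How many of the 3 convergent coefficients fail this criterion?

Each convergent coefficient versus the relevant comparison correlations:
SS (methods 1·2): 0.54 vs {0.51, 0.45, 0.12, 0.33} → pass.
Agr (methods 1·2): 0.57 vs {0.51, 0.45, 0.41, 0.48} → pass.
Asr (methods 1·2): 0.44 vs {0.12, 0.33, 0.41, 0.48} → fail.
1 of 3 fail.

1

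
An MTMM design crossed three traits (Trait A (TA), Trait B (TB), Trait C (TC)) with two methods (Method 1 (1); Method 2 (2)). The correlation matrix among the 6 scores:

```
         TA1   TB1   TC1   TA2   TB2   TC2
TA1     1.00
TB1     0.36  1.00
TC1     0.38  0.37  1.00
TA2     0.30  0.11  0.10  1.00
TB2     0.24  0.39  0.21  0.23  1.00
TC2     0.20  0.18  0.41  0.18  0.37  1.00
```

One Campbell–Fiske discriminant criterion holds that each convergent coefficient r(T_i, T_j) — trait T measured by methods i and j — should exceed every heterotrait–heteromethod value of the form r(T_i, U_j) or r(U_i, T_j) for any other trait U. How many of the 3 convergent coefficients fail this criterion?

Each convergent coefficient versus the relevant comparison correlations:
TA (methods 1·2): 0.30 vs {0.24, 0.11, 0.20, 0.10} → pass.
TB (methods 1·2): 0.39 vs {0.11, 0.24, 0.18, 0.21} → pass.
TC (methods 1·2): 0.41 vs {0.10, 0.20, 0.21, 0.18} → pass.
0 of 3 fail.

0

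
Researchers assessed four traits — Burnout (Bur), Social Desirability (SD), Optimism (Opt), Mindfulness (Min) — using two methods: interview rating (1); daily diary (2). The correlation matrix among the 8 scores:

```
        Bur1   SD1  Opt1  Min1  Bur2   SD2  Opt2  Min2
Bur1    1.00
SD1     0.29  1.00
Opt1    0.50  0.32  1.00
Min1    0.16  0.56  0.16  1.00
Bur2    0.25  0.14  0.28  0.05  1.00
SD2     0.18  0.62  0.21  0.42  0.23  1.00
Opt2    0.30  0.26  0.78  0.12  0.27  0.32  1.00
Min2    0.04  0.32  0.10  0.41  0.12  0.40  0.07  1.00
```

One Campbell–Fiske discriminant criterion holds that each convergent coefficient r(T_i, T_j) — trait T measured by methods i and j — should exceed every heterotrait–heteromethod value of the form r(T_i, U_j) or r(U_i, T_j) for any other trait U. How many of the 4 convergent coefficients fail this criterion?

Each convergent coefficient versus the relevant comparison correlations:
Bur (methods 1·2): 0.25 vs {0.18, 0.14, 0.30, 0.28, 0.04, 0.05} → fail.
SD (methods 1·2): 0.62 vs {0.14, 0.18, 0.26, 0.21, 0.32, 0.42} → pass.
Opt (methods 1·2): 0.78 vs {0.28, 0.30, 0.21, 0.26, 0.10, 0.12} → pass.
Min (methods 1·2): 0.41 vs {0.05, 0.04, 0.42, 0.32, 0.12, 0.10} → fail.
2 of 4 fail.

2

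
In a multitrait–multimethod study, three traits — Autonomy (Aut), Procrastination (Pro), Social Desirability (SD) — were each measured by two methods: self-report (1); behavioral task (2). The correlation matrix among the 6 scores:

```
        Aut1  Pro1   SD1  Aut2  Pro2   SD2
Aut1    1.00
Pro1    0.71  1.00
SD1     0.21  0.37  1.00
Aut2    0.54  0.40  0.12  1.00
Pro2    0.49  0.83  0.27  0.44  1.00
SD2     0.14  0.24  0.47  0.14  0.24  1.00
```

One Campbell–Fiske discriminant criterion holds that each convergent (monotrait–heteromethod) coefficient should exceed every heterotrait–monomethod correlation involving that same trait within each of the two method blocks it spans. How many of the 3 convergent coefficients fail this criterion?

1

Checking each validity diagonal entry against its comparison values:
Aut (methods 1·2): 0.54 vs {0.71, 0.44, 0.21, 0.14} → fail.
Pro (methods 1·2): 0.83 vs {0.71, 0.44, 0.37, 0.24} → pass.
SD (methods 1·2): 0.47 vs {0.21, 0.14, 0.37, 0.24} → pass.
1 of 3 fail.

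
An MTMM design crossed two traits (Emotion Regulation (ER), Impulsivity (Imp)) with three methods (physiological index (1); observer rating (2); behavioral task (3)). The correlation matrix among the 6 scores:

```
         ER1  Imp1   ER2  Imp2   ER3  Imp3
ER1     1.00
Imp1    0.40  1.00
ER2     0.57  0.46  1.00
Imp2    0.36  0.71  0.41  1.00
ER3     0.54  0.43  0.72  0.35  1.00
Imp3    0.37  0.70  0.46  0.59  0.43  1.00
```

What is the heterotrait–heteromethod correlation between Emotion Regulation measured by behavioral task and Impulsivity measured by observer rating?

Different traits and methods: r(ER3, Imp2) = 0.35.

0.35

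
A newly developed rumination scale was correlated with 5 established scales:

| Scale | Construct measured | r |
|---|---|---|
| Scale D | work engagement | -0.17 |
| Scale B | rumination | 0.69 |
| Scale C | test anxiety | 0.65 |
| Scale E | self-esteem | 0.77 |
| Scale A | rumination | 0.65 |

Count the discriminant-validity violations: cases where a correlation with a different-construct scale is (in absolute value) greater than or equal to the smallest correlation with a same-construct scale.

Convergent (same construct = rumination): Scale B, Scale A.
Smallest convergent = 0.65. Discriminant |r|: 0.17, 0.65, 0.77; count ≥ 0.65 → 2.

2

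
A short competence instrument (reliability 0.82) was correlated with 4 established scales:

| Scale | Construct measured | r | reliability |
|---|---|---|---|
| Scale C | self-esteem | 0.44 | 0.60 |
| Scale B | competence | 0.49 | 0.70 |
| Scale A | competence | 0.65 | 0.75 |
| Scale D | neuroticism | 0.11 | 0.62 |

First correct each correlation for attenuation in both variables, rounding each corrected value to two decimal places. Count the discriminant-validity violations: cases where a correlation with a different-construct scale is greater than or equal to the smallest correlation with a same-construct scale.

Disattenuated r (r / √(r_scale · r_new)):
  Scale C (disc): 0.44 / √(0.60·0.82) = 0.63
  Scale B (conv): 0.49 / √(0.70·0.82) = 0.65
  Scale A (conv): 0.65 / √(0.75·0.82) = 0.83
  Scale D (disc): 0.11 / √(0.62·0.82) = 0.15
Smallest convergent = 0.65. Discriminant values: 0.63, 0.15; count ≥ 0.65 → 0.

0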